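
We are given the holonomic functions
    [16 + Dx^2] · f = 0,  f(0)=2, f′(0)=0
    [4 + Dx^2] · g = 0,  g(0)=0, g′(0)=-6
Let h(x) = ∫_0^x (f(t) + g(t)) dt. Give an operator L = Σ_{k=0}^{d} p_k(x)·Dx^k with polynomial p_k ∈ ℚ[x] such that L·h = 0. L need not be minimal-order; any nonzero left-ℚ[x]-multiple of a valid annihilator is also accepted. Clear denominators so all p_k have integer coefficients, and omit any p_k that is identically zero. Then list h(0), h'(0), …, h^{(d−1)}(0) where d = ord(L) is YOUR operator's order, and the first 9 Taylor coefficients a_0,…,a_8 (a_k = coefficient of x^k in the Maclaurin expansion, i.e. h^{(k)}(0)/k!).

f: a_k = 2, 0, -16, 0, 64/3, 0, -512/45, 0, 1024/315, …
g: a_k = 0, -6, 0, 4, 0, -4/5, 0, 8/105, 0, …
L₀ := lclm(L_f,L_g); ord L₀ ≤ 2+2.
∫: right-multiply L₀ by Dx.
L = 64·Dx + 20·Dx^3 + Dx^5  (order 5).
h: a_k = 0, 2, -3, -16/3, 1, 64/15, -2/15, -512/315, 1/105, …
ICs: h(0) = 0, h′(0) = 2, h′′(0) = -6, h′′′(0) = -32, h′′′′(0) = 24.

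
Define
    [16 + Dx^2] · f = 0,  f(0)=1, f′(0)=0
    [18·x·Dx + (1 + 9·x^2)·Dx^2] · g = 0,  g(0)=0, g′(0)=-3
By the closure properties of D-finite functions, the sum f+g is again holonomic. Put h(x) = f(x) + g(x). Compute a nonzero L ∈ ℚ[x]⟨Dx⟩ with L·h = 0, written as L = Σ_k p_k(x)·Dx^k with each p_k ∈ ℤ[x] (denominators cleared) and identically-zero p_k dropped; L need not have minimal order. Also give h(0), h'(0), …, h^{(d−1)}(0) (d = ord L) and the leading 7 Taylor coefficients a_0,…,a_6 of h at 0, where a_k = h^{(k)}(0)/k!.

f: a_k = 1, 0, -8, 0, 32/3, 0, -256/45, …
g: a_k = 0, -3, 0, 9, 0, -243/5, 0, …
h₀=f+g: left-lcm gives L₀, ord ≤ 4.
L = (-13248·x + 181440·x^3 + 186624·x^5)·Dx + (-16 + 6048·x^2 + 66096·x^4 + 93312·x^6)·Dx^2 + (-828·x + 11340·x^3 + 11664·x^5)·Dx^3 + (-1 + 378·x^2 + 4131·x^4 + 5832·x^6)·Dx^4  (order 4).
h: a_k = 1, -3, -8, 9, 32/3, -243/5, -256/45, …
ICs: h(0) = 1, h′(0) = -3, h′′(0) = -16, h′′′(0) = 54.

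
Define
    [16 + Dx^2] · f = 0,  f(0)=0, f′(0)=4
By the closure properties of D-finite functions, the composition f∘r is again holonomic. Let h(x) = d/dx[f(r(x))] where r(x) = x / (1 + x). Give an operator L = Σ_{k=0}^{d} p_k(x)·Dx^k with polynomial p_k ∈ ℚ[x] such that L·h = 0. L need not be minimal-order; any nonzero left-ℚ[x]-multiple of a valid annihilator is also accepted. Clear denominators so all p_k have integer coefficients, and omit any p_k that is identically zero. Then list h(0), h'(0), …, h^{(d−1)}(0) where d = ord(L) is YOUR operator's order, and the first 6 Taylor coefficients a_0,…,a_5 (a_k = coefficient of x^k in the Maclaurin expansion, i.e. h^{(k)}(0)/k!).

f: a_k = 0, 4, 0, -32/3, 0, 128/15, …
Change of var in L_f (x↦r) gives L₀.
h₀' ⇒ L via d/dx closure of L₀.
L = (22 + 12·x + 6·x^2) + (6 + 18·x + 18·x^2 + 6·x^3)·Dx + (1 + 4·x + 6·x^2 + 4·x^3 + x^4)·Dx^2  (order 2).
h: a_k = 4, -8, -20, 112, -772/3, 360, …
ICs: h(0) = 4, h′(0) = -8.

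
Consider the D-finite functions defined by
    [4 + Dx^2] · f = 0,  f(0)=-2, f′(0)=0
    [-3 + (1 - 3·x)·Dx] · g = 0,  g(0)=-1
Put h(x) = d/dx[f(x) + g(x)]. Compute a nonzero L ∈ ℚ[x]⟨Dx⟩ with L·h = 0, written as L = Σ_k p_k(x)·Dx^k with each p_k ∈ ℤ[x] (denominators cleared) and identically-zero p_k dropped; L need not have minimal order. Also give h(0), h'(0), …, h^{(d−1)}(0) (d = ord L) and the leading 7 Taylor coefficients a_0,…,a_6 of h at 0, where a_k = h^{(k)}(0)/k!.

L = (1344 - 288·x + 432·x^2) + (-116 + 396·x - 216·x^2 + 216·x^3)·Dx + (336 - 72·x + 108·x^2)·Dx^2 + (-29 + 99·x - 54·x^2 + 54·x^3)·Dx^3  (order 3).
h: a_k = -3, -10, -81, -988/3, -1215, -65594/15, -15309, …
ICs: h(0) = -3, h′(0) = -10, h′′(0) = -162.

f: a_k = -2, 0, 4, 0, -4/3, 0, 8/45, …
g: a_k = -1, -3, -9, -27, -81, -243, -729, …
f+g: L₀ = lclm(L_f,L_g), ord ≤ 2+1.
Derive L from L₀ (diff closure).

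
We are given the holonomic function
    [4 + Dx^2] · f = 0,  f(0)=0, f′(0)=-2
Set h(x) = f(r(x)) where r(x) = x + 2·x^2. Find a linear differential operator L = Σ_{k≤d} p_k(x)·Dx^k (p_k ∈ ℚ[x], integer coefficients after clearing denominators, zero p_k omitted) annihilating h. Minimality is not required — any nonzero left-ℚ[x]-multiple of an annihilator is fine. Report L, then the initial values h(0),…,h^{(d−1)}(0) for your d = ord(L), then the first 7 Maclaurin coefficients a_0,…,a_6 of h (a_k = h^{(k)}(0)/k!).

L = (4 + 48·x + 192·x^2 + 256·x^3) - 4·Dx + (1 + 4·x)·Dx^2  (order 2).
h: a_k = 0, -2, -4, 4/3, 8, 236/15, 8, …
ICs: h(0) = 0, h′(0) = -2.

f: a_k = 0, -2, 0, 4/3, 0, -4/15, 0, …
Change of var in L_f (x↦r) gives L₀.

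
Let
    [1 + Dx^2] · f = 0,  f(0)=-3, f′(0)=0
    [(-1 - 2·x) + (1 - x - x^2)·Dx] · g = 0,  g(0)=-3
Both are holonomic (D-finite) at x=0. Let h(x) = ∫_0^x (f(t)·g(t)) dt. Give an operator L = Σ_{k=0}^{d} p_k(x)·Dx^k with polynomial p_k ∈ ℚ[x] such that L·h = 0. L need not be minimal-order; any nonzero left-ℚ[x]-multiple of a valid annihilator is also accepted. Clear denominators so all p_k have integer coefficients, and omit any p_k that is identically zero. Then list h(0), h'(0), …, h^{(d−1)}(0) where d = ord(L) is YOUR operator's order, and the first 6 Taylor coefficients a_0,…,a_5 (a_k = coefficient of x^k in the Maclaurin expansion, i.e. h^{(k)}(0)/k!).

L = (1 + x + x^2)·Dx + (2 + 4·x)·Dx^2 + (-1 + x + x^2)·Dx^3  (order 3).
h: a_k = 0, 9, 9/2, 9/2, 45/8, 291/40, …
ICs: h(0) = 0, h′(0) = 9, h′′(0) = 9.

f: a_k = -3, 0, 3/2, 0, -1/8, 0, …
g: a_k = -3, -3, -6, -9, -15, -24, …
Sym-product of L_f,L_g gives L₀ (≤ ord 2).
h=∫h₀ ⇒ L = L₀·Dx.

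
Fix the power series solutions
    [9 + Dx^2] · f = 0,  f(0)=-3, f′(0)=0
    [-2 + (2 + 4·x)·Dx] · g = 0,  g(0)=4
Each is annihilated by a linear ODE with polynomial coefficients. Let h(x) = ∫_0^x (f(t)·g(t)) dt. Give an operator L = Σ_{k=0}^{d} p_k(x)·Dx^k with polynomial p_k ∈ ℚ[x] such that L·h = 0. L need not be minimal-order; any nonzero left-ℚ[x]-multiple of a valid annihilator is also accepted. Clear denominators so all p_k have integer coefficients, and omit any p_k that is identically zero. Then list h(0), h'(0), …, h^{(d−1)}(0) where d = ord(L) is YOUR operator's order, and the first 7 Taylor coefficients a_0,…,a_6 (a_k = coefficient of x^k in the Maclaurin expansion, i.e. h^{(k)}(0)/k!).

L = (12 + 36·x + 36·x^2)·Dx + (-2 - 4·x)·Dx^2 + (1 + 4·x + 4·x^2)·Dx^3  (order 3).
h: a_k = 0, -12, -6, 20, 12, -12, -4, …
ICs: h(0) = 0, h′(0) = -12, h′′(0) = -12.

f: a_k = -3, 0, 27/2, 0, -81/8, 0, 243/80, …
g: a_k = 4, 4, -2, 2, -5/2, 7/2, -21/4, …
L₀ := L_f ⊗_s L_g (sym. prod.), ord ≤ 2.
Integrate: L := L₀·Dx.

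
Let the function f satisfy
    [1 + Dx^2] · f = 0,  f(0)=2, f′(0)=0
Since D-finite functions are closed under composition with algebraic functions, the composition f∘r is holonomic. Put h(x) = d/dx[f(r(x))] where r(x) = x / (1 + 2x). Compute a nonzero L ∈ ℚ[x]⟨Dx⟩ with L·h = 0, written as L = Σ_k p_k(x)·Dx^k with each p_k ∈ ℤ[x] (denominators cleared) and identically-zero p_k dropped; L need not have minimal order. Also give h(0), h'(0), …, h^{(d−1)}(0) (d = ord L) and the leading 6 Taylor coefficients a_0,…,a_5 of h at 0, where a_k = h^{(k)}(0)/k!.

f: a_k = 2, 0, -1, 0, 1/12, 0, …
Substitute x→r, Dx→(1/r')Dx; clear ⇒ L₀.
Derive L from L₀ (diff closure).
L = (25 + 96·x + 96·x^2) + (12 + 72·x + 144·x^2 + 96·x^3)·Dx + (1 + 8·x + 24·x^2 + 32·x^3 + 16·x^4)·Dx^2  (order 2).
h: a_k = 0, -2, 12, -143/3, 470/3, -27601/60, …
ICs: h(0) = 0, h′(0) = -2.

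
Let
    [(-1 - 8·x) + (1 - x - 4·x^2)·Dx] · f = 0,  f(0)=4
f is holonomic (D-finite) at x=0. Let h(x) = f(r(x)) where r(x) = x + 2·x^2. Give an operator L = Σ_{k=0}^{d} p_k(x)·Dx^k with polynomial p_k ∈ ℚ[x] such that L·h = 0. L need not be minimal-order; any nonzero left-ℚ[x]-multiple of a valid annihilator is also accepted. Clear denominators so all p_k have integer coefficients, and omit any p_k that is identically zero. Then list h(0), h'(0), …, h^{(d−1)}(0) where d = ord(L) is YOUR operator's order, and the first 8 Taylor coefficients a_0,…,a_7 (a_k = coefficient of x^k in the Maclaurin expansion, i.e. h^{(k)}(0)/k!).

f: a_k = 4, 4, 20, 36, 116, 260, 724, 1764, …
f∘r: x↦r, Dx↦Dx/r' in L_f ⇒ L₀.
L = (1 + 12·x + 48·x^2 + 64·x^3) + (-1 + x + 6·x^2 + 16·x^3 + 16·x^4)·Dx  (order 1).
h: a_k = 4, 4, 28, 116, 412, 1620, 6396, 24564, …
ICs: h(0) = 4.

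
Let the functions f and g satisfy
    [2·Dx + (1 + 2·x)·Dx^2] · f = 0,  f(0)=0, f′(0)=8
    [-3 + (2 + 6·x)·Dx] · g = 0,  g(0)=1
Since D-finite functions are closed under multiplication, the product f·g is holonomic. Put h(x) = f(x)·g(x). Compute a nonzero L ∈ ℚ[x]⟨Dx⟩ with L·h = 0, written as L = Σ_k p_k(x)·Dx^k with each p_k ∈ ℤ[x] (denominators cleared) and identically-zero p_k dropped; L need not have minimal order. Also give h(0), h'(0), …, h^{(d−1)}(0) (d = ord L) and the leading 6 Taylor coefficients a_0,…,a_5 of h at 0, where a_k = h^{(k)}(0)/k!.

f: a_k = 0, 8, -8, 32/3, -16, 128/5, …
g: a_k = 1, 3/2, -9/8, 27/16, -405/128, 1701/256, …
f·g: L₀ = L_f ⊗_s L_g, ord ≤ 2·1.
L = (15 + 18·x) + (-4 - 12·x)·Dx + (4 + 32·x + 84·x^2 + 72·x^3)·Dx^2  (order 2).
h: a_k = 0, 8, 4, -31/3, 45/2, -3937/80, …
ICs: h(0) = 0, h′(0) = 8.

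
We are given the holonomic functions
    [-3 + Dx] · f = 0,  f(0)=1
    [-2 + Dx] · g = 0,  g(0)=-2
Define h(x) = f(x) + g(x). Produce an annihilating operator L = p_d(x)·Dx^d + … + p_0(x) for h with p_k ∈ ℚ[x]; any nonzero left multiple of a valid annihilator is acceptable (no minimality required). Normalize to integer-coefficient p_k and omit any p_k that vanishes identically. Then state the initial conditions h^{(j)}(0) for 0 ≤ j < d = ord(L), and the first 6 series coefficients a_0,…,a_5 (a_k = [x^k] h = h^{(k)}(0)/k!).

L = 6 - 5·Dx + Dx^2  (order 2).
h: a_k = -1, -1, 1/2, 11/6, 49/24, 179/120, …
ICs: h(0) = -1, h′(0) = -1.

f: a_k = 1, 3, 9/2, 9/2, 27/8, 81/40, …
g: a_k = -2, -4, -4, -8/3, -4/3, -8/15, …
Weyl lclm of L_f,L_g ⇒ L₀ (ord ≤ 2).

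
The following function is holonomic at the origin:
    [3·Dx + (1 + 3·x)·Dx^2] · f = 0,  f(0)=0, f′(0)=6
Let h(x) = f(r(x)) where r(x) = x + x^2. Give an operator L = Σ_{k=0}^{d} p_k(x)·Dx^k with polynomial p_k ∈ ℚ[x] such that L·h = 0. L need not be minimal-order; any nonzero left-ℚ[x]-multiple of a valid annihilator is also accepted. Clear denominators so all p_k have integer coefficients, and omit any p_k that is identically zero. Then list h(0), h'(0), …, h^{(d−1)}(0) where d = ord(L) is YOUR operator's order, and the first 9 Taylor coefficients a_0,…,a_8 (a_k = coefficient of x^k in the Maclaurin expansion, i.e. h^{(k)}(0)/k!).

f: a_k = 0, 6, -9, 18, -81/2, 486/5, -243, 4374/7, -6561/4, …
h₀=f(r): pull back L_f along r ⇒ L₀.
L = (1 + 6·x + 6·x^2)·Dx + (1 + 5·x + 9·x^2 + 6·x^3)·Dx^2  (order 2).
h: a_k = 0, 6, -3, 0, 9/2, -54/5, 18, -162/7, 81/4, …
ICs: h(0) = 0, h′(0) = 6.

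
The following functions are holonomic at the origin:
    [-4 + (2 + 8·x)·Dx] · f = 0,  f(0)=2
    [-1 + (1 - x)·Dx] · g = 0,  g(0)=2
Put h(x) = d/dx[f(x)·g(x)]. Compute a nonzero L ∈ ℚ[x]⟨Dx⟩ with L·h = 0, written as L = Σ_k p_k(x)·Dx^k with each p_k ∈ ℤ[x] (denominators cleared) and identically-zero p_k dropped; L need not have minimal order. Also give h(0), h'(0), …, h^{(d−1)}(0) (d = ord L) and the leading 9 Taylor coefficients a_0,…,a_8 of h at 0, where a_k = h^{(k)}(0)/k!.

f: a_k = 2, 4, -4, 8, -20, 56, -168, 528, -1716, …
g: a_k = 2, 2, 2, 2, 2, 2, 2, 2, 2, …
h₀=f·g: eliminate ⇒ L₀, order ≤ 1·1.
Differentiate: ansatz ord ≤ ord L₀ ⇒ L.
L = (2 + 36·x + 12·x^2) + (-3 - 11·x + 6·x^2 + 8·x^3)·Dx  (order 1).
h: a_k = 12, 8, 60, -80, 460, -1464, 5684, -20960, 79380, …
ICs: h(0) = 12.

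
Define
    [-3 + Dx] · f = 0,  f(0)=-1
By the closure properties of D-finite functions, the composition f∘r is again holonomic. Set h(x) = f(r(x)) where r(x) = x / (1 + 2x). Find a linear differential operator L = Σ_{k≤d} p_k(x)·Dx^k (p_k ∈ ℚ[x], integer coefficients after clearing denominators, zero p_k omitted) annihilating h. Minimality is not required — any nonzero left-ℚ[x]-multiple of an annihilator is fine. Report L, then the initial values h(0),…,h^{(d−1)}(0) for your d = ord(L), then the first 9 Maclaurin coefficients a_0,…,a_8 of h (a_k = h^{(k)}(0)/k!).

f: a_k = -1, -3, -9/2, -9/2, -27/8, -81/40, -81/80, -243/560, -729/4480, …
L₀ from L_f via x↦r, Dx↦r'^{-1}Dx.
L = -3 + (1 + 4·x + 4·x^2)·Dx  (order 1).
h: a_k = -1, -3, 3/2, 3/2, -51/8, 519/40, -1581/80, 12441/560, -45417/4480, …
ICs: h(0) = -1.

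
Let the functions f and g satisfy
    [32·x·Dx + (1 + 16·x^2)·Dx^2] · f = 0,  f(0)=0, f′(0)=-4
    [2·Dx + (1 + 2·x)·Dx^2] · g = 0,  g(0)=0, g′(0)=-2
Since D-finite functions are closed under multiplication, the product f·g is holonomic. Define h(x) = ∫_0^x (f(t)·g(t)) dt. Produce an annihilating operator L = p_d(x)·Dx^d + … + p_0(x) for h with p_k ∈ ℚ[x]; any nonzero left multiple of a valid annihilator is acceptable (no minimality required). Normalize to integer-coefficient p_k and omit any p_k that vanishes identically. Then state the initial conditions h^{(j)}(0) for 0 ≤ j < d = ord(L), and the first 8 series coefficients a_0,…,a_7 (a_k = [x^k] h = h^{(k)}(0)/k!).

L = (2304 + 8960·x + 114688·x^2 + 552960·x^3 + 983040·x^4 + 851968·x^5 + 1048576·x^7)·Dx^2 + (1032 + 14720·x + 111872·x^2 + 616448·x^3 + 1884160·x^4 + 3047424·x^5 + 2293760·x^6 + 1572864·x^7 + 3670016·x^8)·Dx^3 + (72 + 2512·x + 19968·x^2 + 99072·x^3 + 393216·x^4 + 1019904·x^5 + 1572864·x^6 + 1376256·x^7 + 1572864·x^8 + 2097152·x^9)·Dx^4 + (17 + 132·x + 964·x^2 + 4864·x^3 + 18432·x^4 + 55296·x^5 + 129024·x^6 + 196608·x^7 + 196608·x^8 + 262144·x^9 + 262144·x^10)·Dx^5  (order 5).
h: a_k = 0, 0, 0, 8/3, -2, -32/5, 40/9, 2432/45, …
ICs: h(0) = 0, h′(0) = 0, h′′(0) = 0, h′′′(0) = 16, h′′′′(0) = -48.

f: a_k = 0, -4, 0, 64/3, 0, -1024/5, 0, 16384/7, …
g: a_k = 0, -2, 2, -8/3, 4, -32/5, 32/3, -128/7, …
L₀ := L_f ⊗_s L_g (sym. prod.), ord ≤ 4.
Integrate: L := L₀·Dx.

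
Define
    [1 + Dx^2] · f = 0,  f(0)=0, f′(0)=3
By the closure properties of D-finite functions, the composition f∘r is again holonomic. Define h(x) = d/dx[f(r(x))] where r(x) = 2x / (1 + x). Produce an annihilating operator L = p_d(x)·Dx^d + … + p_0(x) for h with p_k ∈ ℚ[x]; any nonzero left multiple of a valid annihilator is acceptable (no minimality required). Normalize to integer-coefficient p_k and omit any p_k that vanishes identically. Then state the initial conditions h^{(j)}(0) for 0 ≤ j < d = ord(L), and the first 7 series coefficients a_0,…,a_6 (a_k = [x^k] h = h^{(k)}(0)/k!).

L = (10 + 12·x + 6·x^2) + (6 + 18·x + 18·x^2 + 6·x^3)·Dx + (1 + 4·x + 6·x^2 + 4·x^3 + x^4)·Dx^2  (order 2).
h: a_k = 6, -12, 6, 24, -86, 180, -4418/15, …
ICs: h(0) = 6, h′(0) = -12.

f: a_k = 0, 3, 0, -1/2, 0, 1/40, 0, …
Change of var in L_f (x↦r) gives L₀.
Differentiate: ansatz ord ≤ ord L₀ ⇒ L.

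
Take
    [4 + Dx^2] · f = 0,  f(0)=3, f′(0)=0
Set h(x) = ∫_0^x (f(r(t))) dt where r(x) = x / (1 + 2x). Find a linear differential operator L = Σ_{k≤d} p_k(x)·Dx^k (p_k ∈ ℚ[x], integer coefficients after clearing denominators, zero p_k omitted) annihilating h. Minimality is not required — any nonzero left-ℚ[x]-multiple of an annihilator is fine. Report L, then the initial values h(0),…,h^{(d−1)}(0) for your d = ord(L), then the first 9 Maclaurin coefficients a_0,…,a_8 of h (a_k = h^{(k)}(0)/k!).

L = 4·Dx + (4 + 24·x + 48·x^2 + 32·x^3)·Dx^2 + (1 + 8·x + 24·x^2 + 32·x^3 + 16·x^4)·Dx^3  (order 3).
h: a_k = 0, 3, 0, -2, 6, -14, 88/3, -6004/105, 522/5, …
ICs: h(0) = 0, h′(0) = 3, h′′(0) = 0.

f: a_k = 3, 0, -6, 0, 2, 0, -4/15, 0, 2/105, …
f∘r: x↦r, Dx↦Dx/r' in L_f ⇒ L₀.
Integrate: L := L₀·Dx.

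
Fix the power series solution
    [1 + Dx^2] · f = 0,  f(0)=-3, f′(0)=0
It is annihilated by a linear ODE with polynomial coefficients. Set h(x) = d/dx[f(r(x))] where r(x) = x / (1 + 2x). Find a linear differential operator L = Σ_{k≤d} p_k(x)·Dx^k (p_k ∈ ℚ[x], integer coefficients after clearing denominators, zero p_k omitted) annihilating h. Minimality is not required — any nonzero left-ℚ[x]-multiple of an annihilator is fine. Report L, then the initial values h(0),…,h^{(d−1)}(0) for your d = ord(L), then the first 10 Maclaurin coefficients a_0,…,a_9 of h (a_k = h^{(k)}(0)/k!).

L = (25 + 96·x + 96·x^2) + (12 + 72·x + 144·x^2 + 96·x^3)·Dx + (1 + 8·x + 24·x^2 + 32·x^3 + 16·x^4)·Dx^2  (order 2).
h: a_k = 0, 3, -18, 143/2, -235, 27601/40, -37527/20, 8095583/1680, -3310941/280, 3377674081/120960, …
ICs: h(0) = 0, h′(0) = 3.

f: a_k = -3, 0, 3/2, 0, -1/8, 0, 1/240, 0, -1/13440, 0, …
h₀=f(r): pull back L_f along r ⇒ L₀.
Differentiate: ansatz ord ≤ ord L₀ ⇒ L.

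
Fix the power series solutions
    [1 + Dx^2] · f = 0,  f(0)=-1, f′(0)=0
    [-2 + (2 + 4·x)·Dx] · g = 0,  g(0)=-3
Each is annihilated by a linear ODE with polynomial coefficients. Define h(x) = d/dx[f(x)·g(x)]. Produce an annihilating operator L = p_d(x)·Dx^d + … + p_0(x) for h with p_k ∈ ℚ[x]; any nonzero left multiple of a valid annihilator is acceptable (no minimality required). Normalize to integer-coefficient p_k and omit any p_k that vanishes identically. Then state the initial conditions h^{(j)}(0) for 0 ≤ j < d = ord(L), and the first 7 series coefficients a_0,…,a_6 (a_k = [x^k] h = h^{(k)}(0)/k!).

L = (2 + 12·x + 16·x^2 + 8·x^3 + 4·x^4) + (1 - 6·x^2 - 4·x^3)·Dx + (1 + 5·x + 9·x^2 + 8·x^3 + 4·x^4)·Dx^2  (order 2).
h: a_k = 3, -6, 0, -4, 10, -92/5, 518/15, …
ICs: h(0) = 3, h′(0) = -6.

f: a_k = -1, 0, 1/2, 0, -1/24, 0, 1/720, …
g: a_k = -3, -3, 3/2, -3/2, 15/8, -21/8, 63/16, …
h₀=f·g: eliminate ⇒ L₀, order ≤ 2·1.
Differentiate: ansatz ord ≤ ord L₀ ⇒ L.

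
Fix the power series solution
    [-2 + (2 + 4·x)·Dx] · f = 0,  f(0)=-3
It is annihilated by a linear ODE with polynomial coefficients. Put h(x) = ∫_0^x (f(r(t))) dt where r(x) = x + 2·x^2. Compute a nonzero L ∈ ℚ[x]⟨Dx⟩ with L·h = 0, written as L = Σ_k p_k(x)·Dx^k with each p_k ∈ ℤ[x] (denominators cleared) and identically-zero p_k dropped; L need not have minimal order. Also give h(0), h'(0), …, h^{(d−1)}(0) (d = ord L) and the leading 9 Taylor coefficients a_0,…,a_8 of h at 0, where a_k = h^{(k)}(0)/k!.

L = (-1 - 4·x)·Dx + (1 + 2·x + 4·x^2)·Dx^2  (order 2).
h: a_k = 0, -3, -3/2, -3/2, 9/8, -9/40, -15/16, 171/112, -63/128, …
ICs: h(0) = 0, h′(0) = -3.

f: a_k = -3, -3, 3/2, -3/2, 15/8, -21/8, 63/16, -99/16, 1287/128, …
Substitute x→r, Dx→(1/r')Dx; clear ⇒ L₀.
h=∫h₀ ⇒ L = L₀·Dx.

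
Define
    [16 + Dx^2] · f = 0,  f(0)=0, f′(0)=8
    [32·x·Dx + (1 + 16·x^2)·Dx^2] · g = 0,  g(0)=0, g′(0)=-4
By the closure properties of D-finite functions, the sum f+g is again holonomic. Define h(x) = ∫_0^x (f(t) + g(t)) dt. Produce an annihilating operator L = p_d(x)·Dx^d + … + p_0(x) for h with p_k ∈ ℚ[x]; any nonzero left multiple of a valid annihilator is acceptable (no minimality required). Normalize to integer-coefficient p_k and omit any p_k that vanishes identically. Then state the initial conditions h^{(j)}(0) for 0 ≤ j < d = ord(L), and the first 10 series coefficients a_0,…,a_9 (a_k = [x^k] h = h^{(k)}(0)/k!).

L = (-5632·x + 114688·x^3 + 131072·x^5)·Dx^2 + (-16 + 1792·x^2 + 36864·x^4 + 65536·x^6)·Dx^3 + (-352·x + 7168·x^3 + 8192·x^5)·Dx^4 + (-1 + 112·x^2 + 2304·x^4 + 4096·x^6)·Dx^5  (order 5).
h: a_k = 0, 0, 2, 0, 0, 0, -1408/45, 0, 91904/315, 0, …
ICs: h(0) = 0, h′(0) = 0, h′′(0) = 4, h′′′(0) = 0, h′′′′(0) = 0.

f: a_k = 0, 8, 0, -64/3, 0, 256/15, 0, -2048/315, 0, 4096/2835, …
g: a_k = 0, -4, 0, 64/3, 0, -1024/5, 0, 16384/7, 0, -262144/9, …
Sum ⇒ L₀ = lclm(L_f,L_g) in ℚ(x)⟨Dx⟩.
h=∫₀ˣh₀: take L = L₀·Dx.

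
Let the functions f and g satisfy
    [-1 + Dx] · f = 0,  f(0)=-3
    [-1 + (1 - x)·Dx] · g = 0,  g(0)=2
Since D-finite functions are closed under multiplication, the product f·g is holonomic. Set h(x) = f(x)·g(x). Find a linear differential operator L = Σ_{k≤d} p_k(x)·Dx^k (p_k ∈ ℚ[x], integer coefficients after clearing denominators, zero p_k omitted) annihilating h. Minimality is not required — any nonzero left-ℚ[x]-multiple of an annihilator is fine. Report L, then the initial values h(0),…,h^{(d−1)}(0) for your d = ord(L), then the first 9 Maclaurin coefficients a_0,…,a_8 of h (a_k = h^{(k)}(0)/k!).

f: a_k = -3, -3, -3/2, -1/2, -1/8, -1/40, -1/240, -1/1680, -1/13440, …
g: a_k = 2, 2, 2, 2, 2, 2, 2, 2, 2, …
f·g: L₀ = L_f ⊗_s L_g, ord ≤ 1·1.
L = (2 - x) + (-1 + x)·Dx  (order 1).
h: a_k = -6, -12, -15, -16, -65/4, -163/10, -1957/120, -685/42, -109601/6720, …
ICs: h(0) = -6.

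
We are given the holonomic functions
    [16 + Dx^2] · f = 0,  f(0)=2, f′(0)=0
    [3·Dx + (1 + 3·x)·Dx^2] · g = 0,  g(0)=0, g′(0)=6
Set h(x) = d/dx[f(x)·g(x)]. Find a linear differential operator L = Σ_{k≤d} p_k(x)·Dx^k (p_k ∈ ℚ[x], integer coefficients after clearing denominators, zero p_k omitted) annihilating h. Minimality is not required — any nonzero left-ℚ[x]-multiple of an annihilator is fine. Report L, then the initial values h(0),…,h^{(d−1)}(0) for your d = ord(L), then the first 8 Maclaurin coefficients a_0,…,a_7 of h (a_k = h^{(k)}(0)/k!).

f: a_k = 2, 0, -16, 0, 64/3, 0, -512/45, 0, …
g: a_k = 0, 6, -9, 18, -81/2, 486/5, -243, 4374/7, …
Sym-product of L_f,L_g gives L₀ (≤ ord 4).
Derive L from L₀ (diff closure).
L = (-252256 - 1400832·x + 774144·x^2 + 36937728·x^3 + 133871616·x^4 + 191102976·x^5 + 95551488·x^6) + (-43296 + 45216·x + 2557440·x^2 + 11404800·x^3 + 19906560·x^4 + 11943936·x^5)·Dx + (-14630 - 16992·x + 831600·x^2 + 6110208·x^3 + 17853696·x^4 + 23887872·x^5 + 11943936·x^6)·Dx^2 + (-2706 + 2826·x + 159840·x^2 + 712800·x^3 + 1244160·x^4 + 746496·x^5)·Dx^3 + (71 + 4410·x + 48951·x^2 + 237600·x^3 + 592920·x^4 + 746496·x^5 + 373248·x^6)·Dx^4  (order 4).
h: a_k = 12, -36, -180, 252, 172, -180, 1076/15, -6164/5, …
ICs: h(0) = 12, h′(0) = -36, h′′(0) = -360, h′′′(0) = 1512.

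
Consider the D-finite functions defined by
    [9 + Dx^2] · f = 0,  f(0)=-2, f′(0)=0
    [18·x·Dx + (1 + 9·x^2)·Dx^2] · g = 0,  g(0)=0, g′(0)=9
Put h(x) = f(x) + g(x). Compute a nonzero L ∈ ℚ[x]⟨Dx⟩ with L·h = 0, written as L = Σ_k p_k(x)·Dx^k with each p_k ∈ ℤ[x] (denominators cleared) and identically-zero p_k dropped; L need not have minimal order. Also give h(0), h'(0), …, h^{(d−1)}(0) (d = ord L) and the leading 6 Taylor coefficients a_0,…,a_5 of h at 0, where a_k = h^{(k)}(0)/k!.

f: a_k = -2, 0, 9, 0, -27/4, 0, …
g: a_k = 0, 9, 0, -27, 0, 729/5, …
L₀ := lclm(L_f,L_g); ord L₀ ≤ 2+2.
L = (-1782·x + 20412·x^3 + 13122·x^5)·Dx + (-9 + 567·x^2 + 6561·x^4 + 6561·x^6)·Dx^2 + (-198·x + 2268·x^3 + 1458·x^5)·Dx^3 + (-1 + 63·x^2 + 729·x^4 + 729·x^6)·Dx^4  (order 4).
h: a_k = -2, 9, 9, -27, -27/4, 729/5, …
ICs: h(0) = -2, h′(0) = 9, h′′(0) = 18, h′′′(0) = -162.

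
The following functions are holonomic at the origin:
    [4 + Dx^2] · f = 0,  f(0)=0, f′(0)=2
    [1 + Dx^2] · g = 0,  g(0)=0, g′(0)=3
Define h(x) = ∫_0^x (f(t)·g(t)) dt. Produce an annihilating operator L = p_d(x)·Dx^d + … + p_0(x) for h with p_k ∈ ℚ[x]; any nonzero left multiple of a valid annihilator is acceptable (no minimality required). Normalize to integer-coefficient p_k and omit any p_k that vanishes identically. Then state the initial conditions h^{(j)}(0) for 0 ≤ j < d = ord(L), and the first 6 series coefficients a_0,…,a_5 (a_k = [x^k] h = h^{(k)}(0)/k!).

f: a_k = 0, 2, 0, -4/3, 0, 4/15, …
g: a_k = 0, 3, 0, -1/2, 0, 1/40, …
h₀=f·g: eliminate ⇒ L₀, order ≤ 2·2.
∫: right-multiply L₀ by Dx.
L = 9·Dx + 10·Dx^3 + Dx^5  (order 5).
h: a_k = 0, 0, 0, 2, 0, -1, …
ICs: h(0) = 0, h′(0) = 0, h′′(0) = 0, h′′′(0) = 12, h′′′′(0) = 0.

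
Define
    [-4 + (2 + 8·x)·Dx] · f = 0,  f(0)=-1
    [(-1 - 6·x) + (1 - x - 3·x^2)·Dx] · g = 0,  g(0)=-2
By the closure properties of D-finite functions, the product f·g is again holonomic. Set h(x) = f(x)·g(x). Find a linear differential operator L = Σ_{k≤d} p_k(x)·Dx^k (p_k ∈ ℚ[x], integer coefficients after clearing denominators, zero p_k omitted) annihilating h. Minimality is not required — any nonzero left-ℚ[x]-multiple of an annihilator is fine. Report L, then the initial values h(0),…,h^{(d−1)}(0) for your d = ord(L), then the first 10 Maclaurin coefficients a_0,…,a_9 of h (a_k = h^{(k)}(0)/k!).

f: a_k = -1, -2, 2, -4, 10, -28, 84, -264, 858, -2860, …
g: a_k = -2, -2, -8, -14, -38, -80, -194, -434, -1016, -2318, …
Product ⇒ symmetric product L₀, ord ≤ 1.
L = (3 + 8·x + 18·x^2) + (-1 - 3·x + 7·x^2 + 12·x^3)·Dx  (order 1).
h: a_k = 2, 6, 8, 34, 38, 196, 142, 1258, -32, 9462, …
ICs: h(0) = 2.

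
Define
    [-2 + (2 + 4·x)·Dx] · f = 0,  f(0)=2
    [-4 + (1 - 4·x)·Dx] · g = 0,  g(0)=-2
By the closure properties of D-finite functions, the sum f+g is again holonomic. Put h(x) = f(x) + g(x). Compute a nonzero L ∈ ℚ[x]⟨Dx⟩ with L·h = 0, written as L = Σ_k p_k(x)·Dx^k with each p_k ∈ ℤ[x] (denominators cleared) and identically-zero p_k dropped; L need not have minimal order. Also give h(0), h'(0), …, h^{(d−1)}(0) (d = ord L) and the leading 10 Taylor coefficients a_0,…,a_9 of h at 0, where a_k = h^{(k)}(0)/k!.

L = (12 + 16·x) + (-11 - 40·x - 48·x^2)·Dx + (1 + 2·x - 16·x^2 - 32·x^3)·Dx^2  (order 2).
h: a_k = 0, -6, -33, -127, -2053/4, -8185/4, -65557/8, -262111/8, -8389037/64, -33553717/64, …
ICs: h(0) = 0, h′(0) = -6.

f: a_k = 2, 2, -1, 1, -5/4, 7/4, -21/8, 33/8, -429/64, 715/64, …
g: a_k = -2, -8, -32, -128, -512, -2048, -8192, -32768, -131072, -524288, …
Weyl lclm of L_f,L_g ⇒ L₀ (ord ≤ 2).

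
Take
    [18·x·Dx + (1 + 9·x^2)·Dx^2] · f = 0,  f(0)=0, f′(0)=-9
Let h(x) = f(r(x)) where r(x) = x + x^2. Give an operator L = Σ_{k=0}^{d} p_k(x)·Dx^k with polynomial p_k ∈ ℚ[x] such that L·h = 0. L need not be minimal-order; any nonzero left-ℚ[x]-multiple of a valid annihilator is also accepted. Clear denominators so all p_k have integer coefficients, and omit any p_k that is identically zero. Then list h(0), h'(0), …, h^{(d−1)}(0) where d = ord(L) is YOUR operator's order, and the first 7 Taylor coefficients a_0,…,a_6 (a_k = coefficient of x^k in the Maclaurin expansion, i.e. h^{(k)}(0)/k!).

L = (-2 + 18·x + 72·x^2 + 108·x^3 + 54·x^4)·Dx + (1 + 2·x + 9·x^2 + 36·x^3 + 45·x^4 + 18·x^5)·Dx^2  (order 2).
h: a_k = 0, -9, -9, 27, 81, -324/5, -702, …
ICs: h(0) = 0, h′(0) = -9.

f: a_k = 0, -9, 0, 27, 0, -729/5, 0, …
Substitute x→r, Dx→(1/r')Dx; clear ⇒ L₀.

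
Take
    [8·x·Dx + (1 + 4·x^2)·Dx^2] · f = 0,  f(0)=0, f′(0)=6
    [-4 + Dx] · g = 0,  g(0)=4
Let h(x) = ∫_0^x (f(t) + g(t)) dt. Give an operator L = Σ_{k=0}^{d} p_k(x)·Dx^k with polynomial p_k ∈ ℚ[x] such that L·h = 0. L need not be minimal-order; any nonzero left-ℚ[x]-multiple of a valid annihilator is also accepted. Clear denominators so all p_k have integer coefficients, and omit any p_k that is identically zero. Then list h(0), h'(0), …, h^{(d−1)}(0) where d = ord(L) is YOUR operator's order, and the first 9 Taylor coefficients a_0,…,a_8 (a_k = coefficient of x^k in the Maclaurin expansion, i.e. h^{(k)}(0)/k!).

L = (8 - 32·x - 96·x^2 - 128·x^3)·Dx^2 + (-6 - 8·x^2 - 64·x^4)·Dx^3 + (1 + 2·x + 8·x^2 + 8·x^3 + 16·x^4)·Dx^4  (order 4).
h: a_k = 0, 4, 11, 32/3, 26/3, 128/15, 80/9, 1024/315, -1648/315, …
ICs: h(0) = 0, h′(0) = 4, h′′(0) = 22, h′′′(0) = 64.

f: a_k = 0, 6, 0, -8, 0, 96/5, 0, -384/7, 0, …
g: a_k = 4, 16, 32, 128/3, 128/3, 512/15, 1024/45, 4096/315, 2048/315, …
L₀ := lclm(L_f,L_g); ord L₀ ≤ 2+1.
h=∫₀ˣh₀: take L = L₀·Dx.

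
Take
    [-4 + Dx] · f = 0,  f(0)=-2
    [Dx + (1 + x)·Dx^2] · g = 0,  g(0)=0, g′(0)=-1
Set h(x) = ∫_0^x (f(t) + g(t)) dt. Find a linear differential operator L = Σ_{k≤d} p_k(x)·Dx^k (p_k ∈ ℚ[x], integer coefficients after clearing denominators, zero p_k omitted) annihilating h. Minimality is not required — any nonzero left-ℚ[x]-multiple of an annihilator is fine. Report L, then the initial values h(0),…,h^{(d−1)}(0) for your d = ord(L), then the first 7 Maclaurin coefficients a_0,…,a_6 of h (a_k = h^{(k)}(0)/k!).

f: a_k = -2, -8, -16, -64/3, -64/3, -256/15, -512/45, …
g: a_k = 0, -1, 1/2, -1/3, 1/4, -1/5, 1/6, …
Sum ⇒ L₀ = lclm(L_f,L_g) in ℚ(x)⟨Dx⟩.
∫: right-multiply L₀ by Dx.
L = (-24 - 16·x)·Dx^2 + (-14 - 32·x - 16·x^2)·Dx^3 + (5 + 9·x + 4·x^2)·Dx^4  (order 4).
h: a_k = 0, -2, -9/2, -31/6, -65/12, -253/60, -259/90, …
ICs: h(0) = 0, h′(0) = -2, h′′(0) = -9, h′′′(0) = -31.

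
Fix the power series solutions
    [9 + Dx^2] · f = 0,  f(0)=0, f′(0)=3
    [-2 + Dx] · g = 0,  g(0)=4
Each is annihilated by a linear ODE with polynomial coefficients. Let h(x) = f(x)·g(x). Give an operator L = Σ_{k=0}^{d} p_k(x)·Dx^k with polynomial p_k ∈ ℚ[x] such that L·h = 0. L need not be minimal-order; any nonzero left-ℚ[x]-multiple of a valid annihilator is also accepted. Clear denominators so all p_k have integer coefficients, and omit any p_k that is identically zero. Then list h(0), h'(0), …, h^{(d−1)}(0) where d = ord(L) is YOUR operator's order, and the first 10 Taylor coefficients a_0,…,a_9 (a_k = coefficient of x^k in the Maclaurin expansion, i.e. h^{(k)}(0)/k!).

f: a_k = 0, 3, 0, -9/2, 0, 81/40, 0, -243/560, 0, 243/4480, …
g: a_k = 4, 8, 8, 16/3, 8/3, 16/15, 16/45, 32/315, 8/315, 16/2835, …
f·g: L₀ = L_f ⊗_s L_g, ord ≤ 2·1.
L = 13 - 4·Dx + Dx^2  (order 2).
h: a_k = 0, 12, 24, 6, -20, -199/10, -23/5, 1483/420, 17/6, 2089/3360, …
ICs: h(0) = 0, h′(0) = 12.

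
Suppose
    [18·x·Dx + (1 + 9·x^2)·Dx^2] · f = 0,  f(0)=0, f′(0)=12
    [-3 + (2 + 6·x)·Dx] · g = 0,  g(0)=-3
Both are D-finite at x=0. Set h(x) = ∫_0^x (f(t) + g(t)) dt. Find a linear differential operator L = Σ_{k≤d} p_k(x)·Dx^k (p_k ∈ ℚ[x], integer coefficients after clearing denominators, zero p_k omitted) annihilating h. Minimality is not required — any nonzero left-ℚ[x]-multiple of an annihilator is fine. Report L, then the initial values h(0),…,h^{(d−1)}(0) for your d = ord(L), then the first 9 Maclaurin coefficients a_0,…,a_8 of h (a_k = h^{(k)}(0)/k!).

f: a_k = 0, 12, 0, -36, 0, 972/5, 0, -8748/7, 0, …
g: a_k = -3, -9/2, 27/8, -81/16, 1215/128, -5103/256, 45927/1024, -216513/2048, 8444007/32768, …
Sum ⇒ L₀ = lclm(L_f,L_g) in ℚ(x)⟨Dx⟩.
∫: right-multiply L₀ by Dx.
L = (-36 - 270·x + 972·x^2 + 1458·x^3)·Dx^2 + (-33 - 144·x + 270·x^2 + 3888·x^3 + 5103·x^4)·Dx^3 + (-2 + 18·x + 108·x^2 + 324·x^3 + 1134·x^4 + 1458·x^5)·Dx^4  (order 4).
h: a_k = 0, -3, 15/4, 9/8, -657/64, 243/128, 74439/2560, 6561/1024, -19431495/114688, …
ICs: h(0) = 0, h′(0) = -3, h′′(0) = 15/2, h′′′(0) = 27/4.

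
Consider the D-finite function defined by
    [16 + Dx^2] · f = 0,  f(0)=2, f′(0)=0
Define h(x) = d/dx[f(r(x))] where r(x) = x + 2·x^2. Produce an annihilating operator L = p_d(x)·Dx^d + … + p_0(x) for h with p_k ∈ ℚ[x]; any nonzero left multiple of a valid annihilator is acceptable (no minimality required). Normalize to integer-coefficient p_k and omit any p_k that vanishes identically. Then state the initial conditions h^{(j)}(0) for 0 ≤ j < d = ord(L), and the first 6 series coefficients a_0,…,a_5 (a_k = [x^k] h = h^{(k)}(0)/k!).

f: a_k = 2, 0, -16, 0, 64/3, 0, …
L₀ from L_f via x↦r, Dx↦r'^{-1}Dx.
h₀' ⇒ L via d/dx closure of L₀.
L = (64 + 256·x + 1536·x^2 + 4096·x^3 + 4096·x^4) + (-12 - 48·x)·Dx + (1 + 8·x + 16·x^2)·Dx^2  (order 2).
h: a_k = 0, -32, -192, -512/3, 2560/3, 45056/15, …
ICs: h(0) = 0, h′(0) = -32.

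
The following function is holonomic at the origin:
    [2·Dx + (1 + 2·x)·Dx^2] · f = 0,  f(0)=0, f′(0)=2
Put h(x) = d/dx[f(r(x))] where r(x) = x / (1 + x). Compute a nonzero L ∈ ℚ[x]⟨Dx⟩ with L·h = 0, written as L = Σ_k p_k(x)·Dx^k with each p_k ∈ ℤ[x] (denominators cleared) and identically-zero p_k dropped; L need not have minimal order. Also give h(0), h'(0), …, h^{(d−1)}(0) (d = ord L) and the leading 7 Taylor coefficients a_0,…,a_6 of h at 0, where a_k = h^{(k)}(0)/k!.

L = (4 + 6·x) + (1 + 4·x + 3·x^2)·Dx  (order 1).
h: a_k = 2, -8, 26, -80, 242, -728, 2186, …
ICs: h(0) = 2.

f: a_k = 0, 2, -2, 8/3, -4, 32/5, -32/3, …
h₀=f(r): pull back L_f along r ⇒ L₀.
h₀' ⇒ L via d/dx closure of L₀.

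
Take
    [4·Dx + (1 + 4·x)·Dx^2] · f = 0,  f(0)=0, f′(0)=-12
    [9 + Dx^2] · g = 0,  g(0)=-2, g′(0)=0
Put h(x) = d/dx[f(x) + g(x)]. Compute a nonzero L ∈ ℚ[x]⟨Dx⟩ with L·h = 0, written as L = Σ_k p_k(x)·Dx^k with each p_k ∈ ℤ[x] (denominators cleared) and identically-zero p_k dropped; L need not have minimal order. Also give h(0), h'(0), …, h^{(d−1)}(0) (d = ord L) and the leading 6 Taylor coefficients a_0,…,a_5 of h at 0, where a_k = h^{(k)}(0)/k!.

f: a_k = 0, -12, 24, -64, 192, -3072/5, …
g: a_k = -2, 0, 9, 0, -27/4, 0, …
h₀=f+g: left-lcm gives L₀, ord ≤ 4.
h=h₀': d/dx-closure on L₀ ⇒ L.
L = (3780 + 2592·x + 5184·x^2) + (369 + 2124·x + 3888·x^2 + 5184·x^3)·Dx + (420 + 288·x + 576·x^2)·Dx^2 + (41 + 236·x + 432·x^2 + 576·x^3)·Dx^3  (order 3).
h: a_k = -12, 66, -192, 741, -3072, 246003/20, …
ICs: h(0) = -12, h′(0) = 66, h′′(0) = -384.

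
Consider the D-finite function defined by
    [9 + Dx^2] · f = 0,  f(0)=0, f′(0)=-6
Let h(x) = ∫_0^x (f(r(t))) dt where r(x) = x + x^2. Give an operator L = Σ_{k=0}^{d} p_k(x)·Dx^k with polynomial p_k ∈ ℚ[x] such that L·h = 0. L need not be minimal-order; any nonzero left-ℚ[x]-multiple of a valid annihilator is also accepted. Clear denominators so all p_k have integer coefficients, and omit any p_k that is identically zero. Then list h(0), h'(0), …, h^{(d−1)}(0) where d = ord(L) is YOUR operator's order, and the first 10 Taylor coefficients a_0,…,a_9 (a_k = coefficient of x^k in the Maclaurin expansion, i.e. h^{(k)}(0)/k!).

f: a_k = 0, -6, 0, 9, 0, -81/20, 0, 243/280, 0, -243/2240, …
L₀ from L_f via x↦r, Dx↦r'^{-1}Dx.
h=∫₀ˣh₀: take L = L₀·Dx.
L = (9 + 54·x + 108·x^2 + 72·x^3)·Dx - 2·Dx^2 + (1 + 2·x)·Dx^3  (order 3).
h: a_k = 0, 0, -3, -2, 9/4, 27/5, 153/40, -45/28, -11097/2240, -153/40, …
ICs: h(0) = 0, h′(0) = 0, h′′(0) = -6.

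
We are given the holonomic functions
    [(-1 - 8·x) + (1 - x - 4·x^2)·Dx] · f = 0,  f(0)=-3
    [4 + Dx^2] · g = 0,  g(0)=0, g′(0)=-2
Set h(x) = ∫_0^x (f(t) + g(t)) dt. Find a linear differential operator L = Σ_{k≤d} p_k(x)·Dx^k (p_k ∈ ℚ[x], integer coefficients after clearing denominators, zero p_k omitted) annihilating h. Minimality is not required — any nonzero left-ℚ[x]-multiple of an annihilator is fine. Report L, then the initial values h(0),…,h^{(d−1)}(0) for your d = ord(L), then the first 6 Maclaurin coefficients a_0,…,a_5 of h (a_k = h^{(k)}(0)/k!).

f: a_k = -3, -3, -15, -27, -87, -195, …
g: a_k = 0, -2, 0, 4/3, 0, -4/15, …
h₀=f+g: left-lcm gives L₀, ord ≤ 3.
h=∫₀ˣh₀: take L = L₀·Dx.
L = (116 + 1008·x + 968·x^2 + 2688·x^3 + 640·x^4 + 1024·x^5)·Dx + (-28 - 4·x + 8·x^2 + 200·x^3 + 480·x^4 + 384·x^5 + 512·x^6)·Dx^2 + (29 + 252·x + 242·x^2 + 672·x^3 + 160·x^4 + 256·x^5)·Dx^3 + (-7 - x + 2·x^2 + 50·x^3 + 120·x^4 + 96·x^5 + 128·x^6)·Dx^4  (order 4).
h: a_k = 0, -3, -5/2, -5, -77/12, -87/5, …
ICs: h(0) = 0, h′(0) = -3, h′′(0) = -5, h′′′(0) = -30.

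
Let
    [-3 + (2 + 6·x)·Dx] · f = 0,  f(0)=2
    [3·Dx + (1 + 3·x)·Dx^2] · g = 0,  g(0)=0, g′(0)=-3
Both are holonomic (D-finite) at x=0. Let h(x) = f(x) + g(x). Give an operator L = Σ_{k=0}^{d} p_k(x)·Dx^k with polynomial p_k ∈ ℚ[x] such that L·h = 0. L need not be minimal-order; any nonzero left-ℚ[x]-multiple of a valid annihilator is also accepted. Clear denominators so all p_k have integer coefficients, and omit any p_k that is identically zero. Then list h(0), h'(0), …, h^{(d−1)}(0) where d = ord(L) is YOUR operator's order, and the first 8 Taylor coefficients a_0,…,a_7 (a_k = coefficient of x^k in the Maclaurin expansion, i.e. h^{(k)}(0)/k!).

L = 9·Dx + (15 + 45·x)·Dx^2 + (2 + 12·x + 18·x^2)·Dx^3  (order 3).
h: a_k = 2, 0, 9/4, -45/8, 891/64, -22599/640, 46899/512, -1734291/7168, …
ICs: h(0) = 2, h′(0) = 0, h′′(0) = 9/2.

f: a_k = 2, 3, -9/4, 27/8, -405/64, 1701/128, -15309/512, 72171/1024, …
g: a_k = 0, -3, 9/2, -9, 81/4, -243/5, 243/2, -2187/7, …
L₀ := lclm(L_f,L_g); ord L₀ ≤ 1+2.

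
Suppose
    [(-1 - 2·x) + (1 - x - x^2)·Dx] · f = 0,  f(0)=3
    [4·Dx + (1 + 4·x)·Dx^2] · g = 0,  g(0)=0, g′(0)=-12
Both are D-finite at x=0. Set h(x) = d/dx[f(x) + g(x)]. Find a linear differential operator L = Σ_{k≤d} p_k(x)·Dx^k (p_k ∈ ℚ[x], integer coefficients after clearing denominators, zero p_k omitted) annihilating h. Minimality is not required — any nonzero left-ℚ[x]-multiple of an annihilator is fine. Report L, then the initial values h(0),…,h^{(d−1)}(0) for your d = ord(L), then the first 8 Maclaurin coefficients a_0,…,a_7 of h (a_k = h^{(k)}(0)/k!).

f: a_k = 3, 3, 6, 9, 15, 24, 39, 63, …
g: a_k = 0, -12, 24, -64, 192, -3072/5, 2048, -49152/7, …
f+g: L₀ = lclm(L_f,L_g), ord ≤ 1+2.
h=h₀': d/dx-closure on L₀ ⇒ L.
L = (100 + 272·x + 392·x^2 + 144·x^3 + 96·x^4) + (-7 + 96·x + 434·x^2 + 540·x^3 + 304·x^4 + 160·x^5)·Dx + (-4 - 25·x - 28·x^2 + 46·x^3 + 73·x^4 + 76·x^5 + 32·x^6)·Dx^2  (order 2).
h: a_k = -9, 60, -165, 828, -2952, 12522, -48711, 197424, …
ICs: h(0) = -9, h′(0) = 60.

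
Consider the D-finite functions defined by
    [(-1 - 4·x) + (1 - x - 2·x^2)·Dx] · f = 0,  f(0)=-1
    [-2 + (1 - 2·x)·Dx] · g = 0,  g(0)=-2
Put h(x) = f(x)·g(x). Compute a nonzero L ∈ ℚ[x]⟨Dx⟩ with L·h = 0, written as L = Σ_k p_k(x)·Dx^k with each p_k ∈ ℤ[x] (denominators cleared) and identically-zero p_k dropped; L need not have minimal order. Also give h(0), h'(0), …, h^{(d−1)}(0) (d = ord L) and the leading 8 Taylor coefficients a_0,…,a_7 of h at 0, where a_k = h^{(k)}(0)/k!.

f: a_k = -1, -1, -3, -5, -11, -21, -43, -85, …
g: a_k = -2, -4, -8, -16, -32, -64, -128, -256, …
Product ⇒ symmetric product L₀, ord ≤ 1.
L = (3 + 6·x) + (-1 + x + 2·x^2)·Dx  (order 1).
h: a_k = 2, 6, 18, 46, 114, 270, 626, 1422, …
ICs: h(0) = 2.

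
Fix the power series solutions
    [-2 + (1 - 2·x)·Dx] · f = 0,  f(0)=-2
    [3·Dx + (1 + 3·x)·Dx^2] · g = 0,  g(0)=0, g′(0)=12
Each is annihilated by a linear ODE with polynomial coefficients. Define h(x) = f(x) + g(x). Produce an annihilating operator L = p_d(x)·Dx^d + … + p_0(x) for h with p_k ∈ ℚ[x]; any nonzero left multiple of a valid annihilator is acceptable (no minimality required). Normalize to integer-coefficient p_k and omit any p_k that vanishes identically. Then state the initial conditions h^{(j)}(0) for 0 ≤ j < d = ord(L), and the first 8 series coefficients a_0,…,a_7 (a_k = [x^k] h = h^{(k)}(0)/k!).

L = (144 + 72·x)·Dx + (6 + 216·x + 144·x^2)·Dx^2 + (-7 - 13·x + 36·x^2 + 36·x^3)·Dx^3  (order 3).
h: a_k = -2, 8, -26, 20, -113, 652/5, -614, 6956/7, …
ICs: h(0) = -2, h′(0) = 8, h′′(0) = -52.

f: a_k = -2, -4, -8, -16, -32, -64, -128, -256, …
g: a_k = 0, 12, -18, 36, -81, 972/5, -486, 8748/7, …
f+g: L₀ = lclm(L_f,L_g), ord ≤ 1+2.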